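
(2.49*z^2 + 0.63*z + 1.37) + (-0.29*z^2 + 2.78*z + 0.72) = 2.2*z^2 + 3.41*z + 2.09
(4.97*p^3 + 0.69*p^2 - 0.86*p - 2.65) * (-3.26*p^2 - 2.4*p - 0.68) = -16.2022*p^5 - 14.1774*p^4 - 2.232*p^3 + 10.2338*p^2 + 6.9448*p + 1.802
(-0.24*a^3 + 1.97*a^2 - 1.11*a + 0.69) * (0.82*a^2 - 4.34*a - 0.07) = -0.1968*a^5 + 2.657*a^4 - 9.4432*a^3 + 5.2453*a^2 - 2.9169*a - 0.0483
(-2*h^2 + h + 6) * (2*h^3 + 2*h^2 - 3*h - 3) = -4*h^5 - 2*h^4 + 20*h^3 + 15*h^2 - 21*h - 18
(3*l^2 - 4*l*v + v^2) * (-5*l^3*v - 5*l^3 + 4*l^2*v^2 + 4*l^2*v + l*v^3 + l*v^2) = -15*l^5*v - 15*l^5 + 32*l^4*v^2 + 32*l^4*v - 18*l^3*v^3 - 18*l^3*v^2 + l*v^5 + l*v^4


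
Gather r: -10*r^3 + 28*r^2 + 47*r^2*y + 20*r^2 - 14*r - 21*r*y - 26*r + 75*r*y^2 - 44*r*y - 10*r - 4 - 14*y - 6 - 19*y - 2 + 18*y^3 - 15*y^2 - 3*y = -10*r^3 + r^2*(47*y + 48) + r*(75*y^2 - 65*y - 50) + 18*y^3 - 15*y^2 - 36*y - 12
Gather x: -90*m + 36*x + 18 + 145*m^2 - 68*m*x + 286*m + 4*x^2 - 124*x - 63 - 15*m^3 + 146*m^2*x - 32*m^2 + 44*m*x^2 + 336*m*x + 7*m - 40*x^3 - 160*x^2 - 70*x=-15*m^3 + 113*m^2 + 203*m - 40*x^3 + x^2*(44*m - 156) + x*(146*m^2 + 268*m - 158) - 45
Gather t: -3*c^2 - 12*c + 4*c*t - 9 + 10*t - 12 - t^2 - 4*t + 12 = -3*c^2 - 12*c - t^2 + t*(4*c + 6) - 9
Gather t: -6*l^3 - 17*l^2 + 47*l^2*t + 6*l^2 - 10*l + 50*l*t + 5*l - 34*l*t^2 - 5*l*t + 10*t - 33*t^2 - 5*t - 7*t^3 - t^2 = -6*l^3 - 11*l^2 - 5*l - 7*t^3 + t^2*(-34*l - 34) + t*(47*l^2 + 45*l + 5)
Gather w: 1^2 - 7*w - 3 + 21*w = 14*w - 2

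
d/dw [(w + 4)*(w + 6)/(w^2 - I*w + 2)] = (-(w + 4)*(w + 6)*(2*w - I) + 2*(w + 5)*(w^2 - I*w + 2))/(w^2 - I*w + 2)^2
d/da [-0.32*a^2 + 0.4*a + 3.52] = 0.4 - 0.64*a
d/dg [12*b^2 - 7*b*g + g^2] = -7*b + 2*g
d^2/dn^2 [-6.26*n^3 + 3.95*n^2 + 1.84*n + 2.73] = 7.9 - 37.56*n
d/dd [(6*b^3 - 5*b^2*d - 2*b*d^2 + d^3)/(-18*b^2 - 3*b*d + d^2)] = (108*b^4 + 60*b^3*d - 43*b^2*d^2 - 6*b*d^3 + d^4)/(324*b^4 + 108*b^3*d - 27*b^2*d^2 - 6*b*d^3 + d^4)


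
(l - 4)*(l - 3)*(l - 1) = l^3 - 8*l^2 + 19*l - 12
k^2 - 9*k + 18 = (k - 6)*(k - 3)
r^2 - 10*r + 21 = (r - 7)*(r - 3)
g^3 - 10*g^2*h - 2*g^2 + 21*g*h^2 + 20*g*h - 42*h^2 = (g - 2)*(g - 7*h)*(g - 3*h)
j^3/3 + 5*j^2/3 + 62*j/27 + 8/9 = (j/3 + 1)*(j + 2/3)*(j + 4/3)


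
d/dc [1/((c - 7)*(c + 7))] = -2*c/(c^4 - 98*c^2 + 2401)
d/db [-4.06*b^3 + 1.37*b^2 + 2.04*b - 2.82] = -12.18*b^2 + 2.74*b + 2.04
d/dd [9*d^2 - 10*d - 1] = 18*d - 10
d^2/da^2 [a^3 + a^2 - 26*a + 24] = 6*a + 2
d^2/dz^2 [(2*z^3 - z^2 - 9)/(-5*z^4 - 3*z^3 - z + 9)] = 2*(-50*z^9 + 75*z^8 + 45*z^7 + 2329*z^6 + 933*z^5 + 693*z^4 + 277*z^3 + 2565*z^2 + 243*z + 90)/(125*z^12 + 225*z^11 + 135*z^10 + 102*z^9 - 585*z^8 - 783*z^7 - 228*z^6 - 261*z^5 + 1053*z^4 + 730*z^3 - 27*z^2 + 243*z - 729)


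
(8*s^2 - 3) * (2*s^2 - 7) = 16*s^4 - 62*s^2 + 21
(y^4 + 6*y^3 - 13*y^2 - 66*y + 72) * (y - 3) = y^5 + 3*y^4 - 31*y^3 - 27*y^2 + 270*y - 216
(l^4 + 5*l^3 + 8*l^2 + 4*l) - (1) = l^4 + 5*l^3 + 8*l^2 + 4*l - 1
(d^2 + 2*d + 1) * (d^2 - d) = d^4 + d^3 - d^2 - d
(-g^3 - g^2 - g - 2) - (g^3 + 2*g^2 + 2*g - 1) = -2*g^3 - 3*g^2 - 3*g - 1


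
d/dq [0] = 0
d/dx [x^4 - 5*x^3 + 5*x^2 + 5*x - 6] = 4*x^3 - 15*x^2 + 10*x + 5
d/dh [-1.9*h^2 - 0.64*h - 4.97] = -3.8*h - 0.64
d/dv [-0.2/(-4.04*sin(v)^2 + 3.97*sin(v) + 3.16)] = (0.794 - 1.616*sin(v))*cos(v)/(-4.04*sin(v)^2 + 3.97*sin(v) + 3.16)^2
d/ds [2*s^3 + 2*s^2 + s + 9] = 6*s^2 + 4*s + 1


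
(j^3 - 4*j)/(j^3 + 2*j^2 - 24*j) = (j^2 - 4)/(j^2 + 2*j - 24)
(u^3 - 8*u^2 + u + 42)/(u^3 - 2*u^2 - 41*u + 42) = (u^2 - u - 6)/(u^2 + 5*u - 6)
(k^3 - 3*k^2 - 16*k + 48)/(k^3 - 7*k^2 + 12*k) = (k + 4)/k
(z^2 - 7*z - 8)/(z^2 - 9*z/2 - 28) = 2*(z + 1)/(2*z + 7)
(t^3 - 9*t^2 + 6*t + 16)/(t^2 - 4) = (t^2 - 7*t - 8)/(t + 2)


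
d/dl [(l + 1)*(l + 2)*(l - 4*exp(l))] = -4*l^2*exp(l) + 3*l^2 - 20*l*exp(l) + 6*l - 20*exp(l) + 2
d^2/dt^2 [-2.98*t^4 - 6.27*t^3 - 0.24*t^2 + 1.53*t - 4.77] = -35.76*t^2 - 37.62*t - 0.48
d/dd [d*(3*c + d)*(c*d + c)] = c*(6*c*d + 3*c + 3*d^2 + 2*d)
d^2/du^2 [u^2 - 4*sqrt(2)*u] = 2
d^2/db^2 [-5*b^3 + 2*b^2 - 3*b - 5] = 4 - 30*b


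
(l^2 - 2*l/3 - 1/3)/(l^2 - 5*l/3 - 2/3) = (l - 1)/(l - 2)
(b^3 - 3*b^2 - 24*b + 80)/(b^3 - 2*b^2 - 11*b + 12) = (b^2 + b - 20)/(b^2 + 2*b - 3)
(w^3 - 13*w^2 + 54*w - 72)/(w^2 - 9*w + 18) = w - 4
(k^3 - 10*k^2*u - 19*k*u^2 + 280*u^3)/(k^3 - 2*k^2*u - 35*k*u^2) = (k - 8*u)/k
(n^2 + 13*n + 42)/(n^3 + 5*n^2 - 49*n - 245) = (n + 6)/(n^2 - 2*n - 35)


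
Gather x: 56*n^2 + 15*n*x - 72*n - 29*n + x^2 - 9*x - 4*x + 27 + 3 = 56*n^2 - 101*n + x^2 + x*(15*n - 13) + 30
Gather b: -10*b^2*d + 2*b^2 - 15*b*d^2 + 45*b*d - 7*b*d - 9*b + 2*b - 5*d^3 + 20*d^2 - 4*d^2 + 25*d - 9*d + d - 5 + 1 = b^2*(2 - 10*d) + b*(-15*d^2 + 38*d - 7) - 5*d^3 + 16*d^2 + 17*d - 4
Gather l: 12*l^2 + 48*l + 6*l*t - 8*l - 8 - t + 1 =12*l^2 + l*(6*t + 40) - t - 7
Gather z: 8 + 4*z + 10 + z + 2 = 5*z + 20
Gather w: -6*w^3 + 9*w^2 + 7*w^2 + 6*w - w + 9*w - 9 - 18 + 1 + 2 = -6*w^3 + 16*w^2 + 14*w - 24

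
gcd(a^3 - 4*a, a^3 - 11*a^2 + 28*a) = a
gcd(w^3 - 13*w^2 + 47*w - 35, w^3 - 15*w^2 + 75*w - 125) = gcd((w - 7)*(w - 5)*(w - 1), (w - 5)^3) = w - 5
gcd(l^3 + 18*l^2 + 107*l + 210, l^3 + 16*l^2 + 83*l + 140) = l^2 + 12*l + 35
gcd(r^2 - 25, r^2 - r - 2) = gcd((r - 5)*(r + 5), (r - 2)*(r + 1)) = 1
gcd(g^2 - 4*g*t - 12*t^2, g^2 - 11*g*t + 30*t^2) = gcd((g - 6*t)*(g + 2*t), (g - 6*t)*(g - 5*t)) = -g + 6*t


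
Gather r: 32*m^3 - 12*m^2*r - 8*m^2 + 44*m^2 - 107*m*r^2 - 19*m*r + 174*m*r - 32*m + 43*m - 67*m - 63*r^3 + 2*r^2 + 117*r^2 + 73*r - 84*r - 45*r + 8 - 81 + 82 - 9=32*m^3 + 36*m^2 - 56*m - 63*r^3 + r^2*(119 - 107*m) + r*(-12*m^2 + 155*m - 56)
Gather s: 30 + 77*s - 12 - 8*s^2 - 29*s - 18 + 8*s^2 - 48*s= 0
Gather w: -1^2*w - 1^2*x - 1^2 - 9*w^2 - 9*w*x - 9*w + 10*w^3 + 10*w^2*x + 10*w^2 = 10*w^3 + w^2*(10*x + 1) + w*(-9*x - 10) - x - 1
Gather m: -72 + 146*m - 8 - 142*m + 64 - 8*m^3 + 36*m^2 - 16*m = -8*m^3 + 36*m^2 - 12*m - 16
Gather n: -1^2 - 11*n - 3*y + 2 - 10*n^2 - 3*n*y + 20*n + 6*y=-10*n^2 + n*(9 - 3*y) + 3*y + 1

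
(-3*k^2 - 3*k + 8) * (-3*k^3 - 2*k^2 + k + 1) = 9*k^5 + 15*k^4 - 21*k^3 - 22*k^2 + 5*k + 8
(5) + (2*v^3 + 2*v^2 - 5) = 2*v^3 + 2*v^2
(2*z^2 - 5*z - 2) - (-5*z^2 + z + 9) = 7*z^2 - 6*z - 11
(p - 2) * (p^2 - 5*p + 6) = p^3 - 7*p^2 + 16*p - 12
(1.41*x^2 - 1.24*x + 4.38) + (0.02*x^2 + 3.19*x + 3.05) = 1.43*x^2 + 1.95*x + 7.43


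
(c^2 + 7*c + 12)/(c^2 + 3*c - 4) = (c + 3)/(c - 1)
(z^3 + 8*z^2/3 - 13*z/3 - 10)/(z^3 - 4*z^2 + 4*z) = (z^2 + 14*z/3 + 5)/(z*(z - 2))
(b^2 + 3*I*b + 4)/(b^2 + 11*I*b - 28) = (b - I)/(b + 7*I)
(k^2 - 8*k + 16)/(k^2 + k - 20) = (k - 4)/(k + 5)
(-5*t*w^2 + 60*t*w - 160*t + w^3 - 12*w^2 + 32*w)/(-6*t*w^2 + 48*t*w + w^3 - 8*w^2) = (5*t*w - 20*t - w^2 + 4*w)/(w*(6*t - w))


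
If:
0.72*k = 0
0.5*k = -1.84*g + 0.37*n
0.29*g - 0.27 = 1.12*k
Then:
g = 0.93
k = 0.00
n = 4.63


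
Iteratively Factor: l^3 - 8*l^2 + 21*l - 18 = (l - 3)*(l^2 - 5*l + 6) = (l - 3)*(l - 2)*(l - 3)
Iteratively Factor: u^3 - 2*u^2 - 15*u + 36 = (u - 3)*(u^2 + u - 12) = (u - 3)*(u + 4)*(u - 3)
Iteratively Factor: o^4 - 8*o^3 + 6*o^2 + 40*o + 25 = (o + 1)*(o^3 - 9*o^2 + 15*o + 25) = (o - 5)*(o + 1)*(o^2 - 4*o - 5) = (o - 5)*(o + 1)^2*(o - 5)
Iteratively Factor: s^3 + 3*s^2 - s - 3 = (s + 3)*(s^2 - 1) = (s + 1)*(s + 3)*(s - 1)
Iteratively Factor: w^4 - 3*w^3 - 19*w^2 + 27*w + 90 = (w + 2)*(w^3 - 5*w^2 - 9*w + 45) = (w - 5)*(w + 2)*(w^2 - 9) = (w - 5)*(w + 2)*(w + 3)*(w - 3)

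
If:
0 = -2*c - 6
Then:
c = -3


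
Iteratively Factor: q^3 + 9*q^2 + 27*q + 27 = (q + 3)*(q^2 + 6*q + 9) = (q + 3)^2*(q + 3)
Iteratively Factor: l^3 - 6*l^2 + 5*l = (l)*(l^2 - 6*l + 5) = l*(l - 5)*(l - 1)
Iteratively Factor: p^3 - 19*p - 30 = (p + 3)*(p^2 - 3*p - 10) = (p - 5)*(p + 3)*(p + 2)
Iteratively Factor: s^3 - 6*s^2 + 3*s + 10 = (s - 2)*(s^2 - 4*s - 5) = (s - 2)*(s + 1)*(s - 5)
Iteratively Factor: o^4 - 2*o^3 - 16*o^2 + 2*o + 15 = (o + 1)*(o^3 - 3*o^2 - 13*o + 15) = (o - 1)*(o + 1)*(o^2 - 2*o - 15) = (o - 1)*(o + 1)*(o + 3)*(o - 5)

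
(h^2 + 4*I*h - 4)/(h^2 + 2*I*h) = (h + 2*I)/h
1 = 1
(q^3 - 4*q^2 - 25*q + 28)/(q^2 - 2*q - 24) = (q^2 - 8*q + 7)/(q - 6)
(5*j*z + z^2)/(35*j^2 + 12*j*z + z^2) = z/(7*j + z)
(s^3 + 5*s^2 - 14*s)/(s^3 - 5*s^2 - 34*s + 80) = s*(s + 7)/(s^2 - 3*s - 40)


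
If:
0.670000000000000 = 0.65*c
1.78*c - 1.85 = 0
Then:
No Solution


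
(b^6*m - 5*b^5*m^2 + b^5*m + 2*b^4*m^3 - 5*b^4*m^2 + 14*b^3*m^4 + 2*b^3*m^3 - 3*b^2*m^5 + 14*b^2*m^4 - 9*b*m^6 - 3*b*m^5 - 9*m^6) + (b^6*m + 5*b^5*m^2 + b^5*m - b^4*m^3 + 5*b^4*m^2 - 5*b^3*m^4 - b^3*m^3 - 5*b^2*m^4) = 2*b^6*m + 2*b^5*m + b^4*m^3 + 9*b^3*m^4 + b^3*m^3 - 3*b^2*m^5 + 9*b^2*m^4 - 9*b*m^6 - 3*b*m^5 - 9*m^6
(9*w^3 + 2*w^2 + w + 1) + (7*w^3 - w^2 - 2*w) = 16*w^3 + w^2 - w + 1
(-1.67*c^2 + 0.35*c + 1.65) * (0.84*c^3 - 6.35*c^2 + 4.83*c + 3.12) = -1.4028*c^5 + 10.8985*c^4 - 8.9026*c^3 - 13.9974*c^2 + 9.0615*c + 5.148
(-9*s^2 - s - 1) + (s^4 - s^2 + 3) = s^4 - 10*s^2 - s + 2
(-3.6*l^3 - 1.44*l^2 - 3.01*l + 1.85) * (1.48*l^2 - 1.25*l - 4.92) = -5.328*l^5 + 2.3688*l^4 + 15.0572*l^3 + 13.5853*l^2 + 12.4967*l - 9.102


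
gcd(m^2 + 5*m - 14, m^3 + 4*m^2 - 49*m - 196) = m + 7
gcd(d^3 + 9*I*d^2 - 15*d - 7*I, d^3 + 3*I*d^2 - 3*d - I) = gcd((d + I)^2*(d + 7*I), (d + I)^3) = d^2 + 2*I*d - 1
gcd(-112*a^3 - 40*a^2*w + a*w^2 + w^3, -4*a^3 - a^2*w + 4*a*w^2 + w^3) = 4*a + w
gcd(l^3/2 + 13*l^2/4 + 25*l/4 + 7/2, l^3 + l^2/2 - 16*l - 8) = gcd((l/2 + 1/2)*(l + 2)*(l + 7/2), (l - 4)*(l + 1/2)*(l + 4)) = 1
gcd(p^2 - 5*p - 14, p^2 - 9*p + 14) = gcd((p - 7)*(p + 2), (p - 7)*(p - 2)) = p - 7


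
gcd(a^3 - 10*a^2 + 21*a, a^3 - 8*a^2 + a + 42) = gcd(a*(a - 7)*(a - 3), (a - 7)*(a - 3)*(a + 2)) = a^2 - 10*a + 21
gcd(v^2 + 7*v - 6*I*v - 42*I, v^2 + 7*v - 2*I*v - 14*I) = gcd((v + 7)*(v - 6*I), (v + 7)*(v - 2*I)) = v + 7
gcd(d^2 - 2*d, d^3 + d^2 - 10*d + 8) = d - 2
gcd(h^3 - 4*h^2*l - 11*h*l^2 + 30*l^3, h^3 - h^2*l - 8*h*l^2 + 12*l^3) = h^2 + h*l - 6*l^2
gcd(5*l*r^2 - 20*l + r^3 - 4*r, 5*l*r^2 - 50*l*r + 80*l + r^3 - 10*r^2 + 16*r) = 5*l*r - 10*l + r^2 - 2*r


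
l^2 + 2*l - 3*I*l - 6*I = (l + 2)*(l - 3*I)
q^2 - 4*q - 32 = (q - 8)*(q + 4)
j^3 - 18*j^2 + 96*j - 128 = (j - 8)^2*(j - 2)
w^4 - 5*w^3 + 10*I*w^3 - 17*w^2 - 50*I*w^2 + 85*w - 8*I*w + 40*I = (w - 5)*(w + I)^2*(w + 8*I)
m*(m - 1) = m^2 - m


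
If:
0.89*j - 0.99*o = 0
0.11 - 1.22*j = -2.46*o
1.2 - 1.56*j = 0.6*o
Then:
No Solution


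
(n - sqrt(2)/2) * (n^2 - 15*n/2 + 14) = n^3 - 15*n^2/2 - sqrt(2)*n^2/2 + 15*sqrt(2)*n/4 + 14*n - 7*sqrt(2)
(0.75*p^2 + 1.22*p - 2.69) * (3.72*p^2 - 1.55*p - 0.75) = 2.79*p^4 + 3.3759*p^3 - 12.4603*p^2 + 3.2545*p + 2.0175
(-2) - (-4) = 2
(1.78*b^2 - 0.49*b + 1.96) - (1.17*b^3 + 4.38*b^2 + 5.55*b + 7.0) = -1.17*b^3 - 2.6*b^2 - 6.04*b - 5.04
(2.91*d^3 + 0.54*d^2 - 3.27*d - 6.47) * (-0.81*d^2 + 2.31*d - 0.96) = -2.3571*d^5 + 6.2847*d^4 + 1.1025*d^3 - 2.8314*d^2 - 11.8065*d + 6.2112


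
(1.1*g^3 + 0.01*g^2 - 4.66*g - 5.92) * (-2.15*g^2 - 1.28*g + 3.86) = -2.365*g^5 - 1.4295*g^4 + 14.2522*g^3 + 18.7314*g^2 - 10.41*g - 22.8512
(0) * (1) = 0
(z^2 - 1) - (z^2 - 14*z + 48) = 14*z - 49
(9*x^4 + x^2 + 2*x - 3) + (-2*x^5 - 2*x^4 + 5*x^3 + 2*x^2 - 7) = -2*x^5 + 7*x^4 + 5*x^3 + 3*x^2 + 2*x - 10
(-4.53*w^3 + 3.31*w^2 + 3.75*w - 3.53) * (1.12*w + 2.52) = -5.0736*w^4 - 7.7084*w^3 + 12.5412*w^2 + 5.4964*w - 8.8956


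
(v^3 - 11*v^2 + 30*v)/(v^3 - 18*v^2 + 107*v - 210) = v/(v - 7)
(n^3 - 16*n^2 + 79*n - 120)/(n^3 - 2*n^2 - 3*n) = (n^2 - 13*n + 40)/(n*(n + 1))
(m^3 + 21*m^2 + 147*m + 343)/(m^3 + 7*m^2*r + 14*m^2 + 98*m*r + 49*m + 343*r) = (m + 7)/(m + 7*r)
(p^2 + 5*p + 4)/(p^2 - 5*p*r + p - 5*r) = (p + 4)/(p - 5*r)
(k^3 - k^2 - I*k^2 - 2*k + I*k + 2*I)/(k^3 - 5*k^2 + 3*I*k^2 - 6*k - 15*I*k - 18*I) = (k^2 - k*(2 + I) + 2*I)/(k^2 + 3*k*(-2 + I) - 18*I)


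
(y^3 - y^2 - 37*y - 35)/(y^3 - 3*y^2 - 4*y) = (y^2 - 2*y - 35)/(y*(y - 4))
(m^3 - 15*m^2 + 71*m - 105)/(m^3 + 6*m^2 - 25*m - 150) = (m^2 - 10*m + 21)/(m^2 + 11*m + 30)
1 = 1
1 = 1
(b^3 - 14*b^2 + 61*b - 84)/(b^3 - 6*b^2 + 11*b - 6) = (b^2 - 11*b + 28)/(b^2 - 3*b + 2)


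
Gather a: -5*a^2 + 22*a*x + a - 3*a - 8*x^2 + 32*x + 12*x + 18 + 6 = -5*a^2 + a*(22*x - 2) - 8*x^2 + 44*x + 24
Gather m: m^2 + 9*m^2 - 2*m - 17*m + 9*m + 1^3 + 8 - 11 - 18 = 10*m^2 - 10*m - 20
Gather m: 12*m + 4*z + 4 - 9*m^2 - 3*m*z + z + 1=-9*m^2 + m*(12 - 3*z) + 5*z + 5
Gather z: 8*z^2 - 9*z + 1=8*z^2 - 9*z + 1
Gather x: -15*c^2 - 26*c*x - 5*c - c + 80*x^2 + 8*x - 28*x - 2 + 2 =-15*c^2 - 6*c + 80*x^2 + x*(-26*c - 20)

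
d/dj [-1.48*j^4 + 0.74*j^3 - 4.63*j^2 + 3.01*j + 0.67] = -5.92*j^3 + 2.22*j^2 - 9.26*j + 3.01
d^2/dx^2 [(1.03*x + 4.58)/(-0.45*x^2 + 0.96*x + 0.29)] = ((0.9*x - 0.96)*(1.03*x + 4.58)*(1.8*x - 1.92) + (2.781*x + 2.1444)*(-0.45*x^2 + 0.96*x + 0.29))/(-0.45*x^2 + 0.96*x + 0.29)^3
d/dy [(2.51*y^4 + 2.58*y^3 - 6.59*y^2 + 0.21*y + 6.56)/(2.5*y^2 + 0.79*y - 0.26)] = (12.55*y^5 + 12.3987*y^4 + 1.466*y^3 - 7.7435*y^2 - 29.3732*y - 5.237)/(6.25*y^4 + 3.95*y^3 - 0.6759*y^2 - 0.4108*y + 0.0676)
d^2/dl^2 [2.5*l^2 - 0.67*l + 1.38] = 5.00000000000000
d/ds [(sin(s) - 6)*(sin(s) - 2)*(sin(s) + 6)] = (3*sin(s)^2 - 4*sin(s) - 36)*cos(s)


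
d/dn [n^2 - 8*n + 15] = 2*n - 8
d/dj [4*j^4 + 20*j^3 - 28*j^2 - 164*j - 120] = 16*j^3 + 60*j^2 - 56*j - 164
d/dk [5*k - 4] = 5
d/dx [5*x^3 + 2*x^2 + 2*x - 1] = 15*x^2 + 4*x + 2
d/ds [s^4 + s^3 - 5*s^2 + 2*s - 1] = 4*s^3 + 3*s^2 - 10*s + 2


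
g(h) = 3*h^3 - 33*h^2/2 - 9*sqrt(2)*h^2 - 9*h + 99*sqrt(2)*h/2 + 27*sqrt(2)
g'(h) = 9*h^2 - 33*h - 18*sqrt(2)*h - 9 + 99*sqrt(2)/2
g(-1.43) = -117.59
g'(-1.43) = 163.00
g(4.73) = -9.71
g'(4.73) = -14.14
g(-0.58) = -7.62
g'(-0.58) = 97.94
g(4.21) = 0.83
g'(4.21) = -25.58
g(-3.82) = -788.58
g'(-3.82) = 415.64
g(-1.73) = -170.36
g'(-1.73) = 189.07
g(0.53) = 62.75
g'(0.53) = 32.55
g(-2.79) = -424.68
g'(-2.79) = 294.15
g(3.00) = 39.14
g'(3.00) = -33.36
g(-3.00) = -488.88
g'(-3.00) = 317.37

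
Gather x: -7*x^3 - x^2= -7*x^3 - x^2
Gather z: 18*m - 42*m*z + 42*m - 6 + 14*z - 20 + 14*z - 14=60*m + z*(28 - 42*m) - 40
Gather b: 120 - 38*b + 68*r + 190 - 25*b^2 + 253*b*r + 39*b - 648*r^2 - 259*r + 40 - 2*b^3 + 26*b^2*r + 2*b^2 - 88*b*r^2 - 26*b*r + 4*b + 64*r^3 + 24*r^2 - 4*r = -2*b^3 + b^2*(26*r - 23) + b*(-88*r^2 + 227*r + 5) + 64*r^3 - 624*r^2 - 195*r + 350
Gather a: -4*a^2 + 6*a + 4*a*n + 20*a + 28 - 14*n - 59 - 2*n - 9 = -4*a^2 + a*(4*n + 26) - 16*n - 40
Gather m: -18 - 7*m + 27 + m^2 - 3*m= m^2 - 10*m + 9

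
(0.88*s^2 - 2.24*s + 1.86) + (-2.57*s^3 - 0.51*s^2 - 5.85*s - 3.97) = -2.57*s^3 + 0.37*s^2 - 8.09*s - 2.11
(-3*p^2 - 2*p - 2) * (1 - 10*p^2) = 30*p^4 + 20*p^3 + 17*p^2 - 2*p - 2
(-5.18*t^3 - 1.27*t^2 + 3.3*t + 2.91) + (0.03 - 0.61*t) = -5.18*t^3 - 1.27*t^2 + 2.69*t + 2.94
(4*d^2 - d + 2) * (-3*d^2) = -12*d^4 + 3*d^3 - 6*d^2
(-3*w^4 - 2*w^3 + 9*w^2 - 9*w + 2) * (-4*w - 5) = 12*w^5 + 23*w^4 - 26*w^3 - 9*w^2 + 37*w - 10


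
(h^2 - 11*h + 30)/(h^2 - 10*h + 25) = (h - 6)/(h - 5)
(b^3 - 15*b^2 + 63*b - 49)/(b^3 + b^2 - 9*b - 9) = (b^3 - 15*b^2 + 63*b - 49)/(b^3 + b^2 - 9*b - 9)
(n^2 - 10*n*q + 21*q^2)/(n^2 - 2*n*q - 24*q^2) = (-n^2 + 10*n*q - 21*q^2)/(-n^2 + 2*n*q + 24*q^2)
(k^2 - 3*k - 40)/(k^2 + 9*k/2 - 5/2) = 2*(k - 8)/(2*k - 1)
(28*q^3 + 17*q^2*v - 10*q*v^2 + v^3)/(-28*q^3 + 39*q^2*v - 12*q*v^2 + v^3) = (-q - v)/(q - v)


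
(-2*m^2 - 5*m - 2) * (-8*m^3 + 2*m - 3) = 16*m^5 + 40*m^4 + 12*m^3 - 4*m^2 + 11*m + 6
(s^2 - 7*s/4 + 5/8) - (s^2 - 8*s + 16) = 25*s/4 - 123/8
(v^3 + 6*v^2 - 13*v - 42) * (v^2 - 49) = v^5 + 6*v^4 - 62*v^3 - 336*v^2 + 637*v + 2058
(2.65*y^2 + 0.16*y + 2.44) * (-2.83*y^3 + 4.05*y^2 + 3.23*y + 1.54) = -7.4995*y^5 + 10.2797*y^4 + 2.3023*y^3 + 14.4798*y^2 + 8.1276*y + 3.7576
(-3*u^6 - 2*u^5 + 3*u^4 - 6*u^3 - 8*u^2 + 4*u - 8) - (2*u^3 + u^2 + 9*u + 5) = -3*u^6 - 2*u^5 + 3*u^4 - 8*u^3 - 9*u^2 - 5*u - 13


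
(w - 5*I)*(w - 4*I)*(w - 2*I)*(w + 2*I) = w^4 - 9*I*w^3 - 16*w^2 - 36*I*w - 80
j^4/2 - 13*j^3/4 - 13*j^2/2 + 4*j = j*(j/2 + 1)*(j - 8)*(j - 1/2)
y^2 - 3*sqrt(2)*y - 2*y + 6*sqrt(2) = (y - 2)*(y - 3*sqrt(2))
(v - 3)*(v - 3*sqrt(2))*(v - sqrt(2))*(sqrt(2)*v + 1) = sqrt(2)*v^4 - 7*v^3 - 3*sqrt(2)*v^3 + 2*sqrt(2)*v^2 + 21*v^2 - 6*sqrt(2)*v + 6*v - 18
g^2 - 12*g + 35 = (g - 7)*(g - 5)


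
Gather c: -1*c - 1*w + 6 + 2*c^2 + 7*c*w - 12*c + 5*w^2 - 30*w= 2*c^2 + c*(7*w - 13) + 5*w^2 - 31*w + 6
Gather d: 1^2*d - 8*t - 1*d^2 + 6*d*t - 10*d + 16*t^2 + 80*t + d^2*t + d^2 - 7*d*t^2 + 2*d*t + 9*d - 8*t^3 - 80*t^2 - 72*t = d^2*t + d*(-7*t^2 + 8*t) - 8*t^3 - 64*t^2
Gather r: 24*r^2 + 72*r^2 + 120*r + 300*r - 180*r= 96*r^2 + 240*r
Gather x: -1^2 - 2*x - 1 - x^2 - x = -x^2 - 3*x - 2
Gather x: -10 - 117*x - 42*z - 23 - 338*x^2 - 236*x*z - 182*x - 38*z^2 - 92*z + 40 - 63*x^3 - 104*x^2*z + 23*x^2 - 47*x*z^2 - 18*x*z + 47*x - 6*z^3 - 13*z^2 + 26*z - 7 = -63*x^3 + x^2*(-104*z - 315) + x*(-47*z^2 - 254*z - 252) - 6*z^3 - 51*z^2 - 108*z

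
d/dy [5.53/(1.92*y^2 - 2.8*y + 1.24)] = (15.484 - 21.2352*y)/(1.92*y^2 - 2.8*y + 1.24)^2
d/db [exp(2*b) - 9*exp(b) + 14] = (2*exp(b) - 9)*exp(b)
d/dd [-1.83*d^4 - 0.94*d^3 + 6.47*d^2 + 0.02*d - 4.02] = -7.32*d^3 - 2.82*d^2 + 12.94*d + 0.02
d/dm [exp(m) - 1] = exp(m)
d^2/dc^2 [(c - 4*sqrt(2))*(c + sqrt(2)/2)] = 2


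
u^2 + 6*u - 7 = (u - 1)*(u + 7)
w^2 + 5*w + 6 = (w + 2)*(w + 3)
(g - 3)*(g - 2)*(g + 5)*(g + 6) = g^4 + 6*g^3 - 19*g^2 - 84*g + 180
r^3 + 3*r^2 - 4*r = r*(r - 1)*(r + 4)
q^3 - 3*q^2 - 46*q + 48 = (q - 8)*(q - 1)*(q + 6)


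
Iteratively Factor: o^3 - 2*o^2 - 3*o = (o + 1)*(o^2 - 3*o) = o*(o + 1)*(o - 3)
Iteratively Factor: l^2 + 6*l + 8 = (l + 4)*(l + 2)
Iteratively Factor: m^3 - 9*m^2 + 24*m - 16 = (m - 1)*(m^2 - 8*m + 16) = (m - 4)*(m - 1)*(m - 4)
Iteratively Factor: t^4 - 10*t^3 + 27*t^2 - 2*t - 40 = (t - 5)*(t^3 - 5*t^2 + 2*t + 8) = (t - 5)*(t + 1)*(t^2 - 6*t + 8) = (t - 5)*(t - 4)*(t + 1)*(t - 2)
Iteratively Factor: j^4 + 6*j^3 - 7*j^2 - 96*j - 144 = (j + 3)*(j^3 + 3*j^2 - 16*j - 48) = (j + 3)^2*(j^2 - 16) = (j + 3)^2*(j + 4)*(j - 4)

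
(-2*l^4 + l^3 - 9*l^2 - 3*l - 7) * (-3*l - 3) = 6*l^5 + 3*l^4 + 24*l^3 + 36*l^2 + 30*l + 21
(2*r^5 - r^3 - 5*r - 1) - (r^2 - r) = 2*r^5 - r^3 - r^2 - 4*r - 1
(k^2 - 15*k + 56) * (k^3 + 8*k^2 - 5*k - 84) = k^5 - 7*k^4 - 69*k^3 + 439*k^2 + 980*k - 4704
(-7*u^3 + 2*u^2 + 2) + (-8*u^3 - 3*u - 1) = -15*u^3 + 2*u^2 - 3*u + 1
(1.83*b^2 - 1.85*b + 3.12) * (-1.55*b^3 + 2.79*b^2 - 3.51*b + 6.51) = -2.8365*b^5 + 7.9732*b^4 - 16.4208*b^3 + 27.1116*b^2 - 22.9947*b + 20.3112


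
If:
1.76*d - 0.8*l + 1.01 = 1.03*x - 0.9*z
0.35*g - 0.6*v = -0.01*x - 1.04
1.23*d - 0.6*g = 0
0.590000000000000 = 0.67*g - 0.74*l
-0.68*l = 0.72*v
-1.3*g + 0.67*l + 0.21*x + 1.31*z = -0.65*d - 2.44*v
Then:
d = -0.33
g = -0.68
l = -1.41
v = 1.33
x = -0.41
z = -2.20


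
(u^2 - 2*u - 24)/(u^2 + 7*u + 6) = (u^2 - 2*u - 24)/(u^2 + 7*u + 6)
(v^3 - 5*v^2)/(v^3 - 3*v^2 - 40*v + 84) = v^2*(v - 5)/(v^3 - 3*v^2 - 40*v + 84)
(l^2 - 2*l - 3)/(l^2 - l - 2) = (l - 3)/(l - 2)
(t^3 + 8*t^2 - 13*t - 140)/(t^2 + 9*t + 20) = (t^2 + 3*t - 28)/(t + 4)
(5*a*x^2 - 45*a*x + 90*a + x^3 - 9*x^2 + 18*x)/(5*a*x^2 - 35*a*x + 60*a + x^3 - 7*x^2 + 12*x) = (x - 6)/(x - 4)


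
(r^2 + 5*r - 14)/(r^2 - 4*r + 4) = (r + 7)/(r - 2)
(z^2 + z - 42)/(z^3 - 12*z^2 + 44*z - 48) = (z + 7)/(z^2 - 6*z + 8)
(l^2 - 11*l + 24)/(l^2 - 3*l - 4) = (-l^2 + 11*l - 24)/(-l^2 + 3*l + 4)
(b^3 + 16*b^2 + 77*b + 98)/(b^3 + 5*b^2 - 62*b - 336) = (b^2 + 9*b + 14)/(b^2 - 2*b - 48)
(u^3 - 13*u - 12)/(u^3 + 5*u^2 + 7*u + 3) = (u - 4)/(u + 1)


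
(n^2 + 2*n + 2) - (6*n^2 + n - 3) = -5*n^2 + n + 5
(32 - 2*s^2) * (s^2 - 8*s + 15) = -2*s^4 + 16*s^3 + 2*s^2 - 256*s + 480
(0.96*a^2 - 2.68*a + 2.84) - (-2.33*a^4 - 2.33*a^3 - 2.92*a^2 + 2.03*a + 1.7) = 2.33*a^4 + 2.33*a^3 + 3.88*a^2 - 4.71*a + 1.14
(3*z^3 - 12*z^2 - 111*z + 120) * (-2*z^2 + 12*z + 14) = -6*z^5 + 60*z^4 + 120*z^3 - 1740*z^2 - 114*z + 1680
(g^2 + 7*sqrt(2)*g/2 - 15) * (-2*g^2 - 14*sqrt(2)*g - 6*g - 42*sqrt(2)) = -2*g^4 - 21*sqrt(2)*g^3 - 6*g^3 - 63*sqrt(2)*g^2 - 68*g^2 - 204*g + 210*sqrt(2)*g + 630*sqrt(2)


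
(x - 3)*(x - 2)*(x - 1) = x^3 - 6*x^2 + 11*x - 6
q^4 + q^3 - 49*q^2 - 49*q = q*(q - 7)*(q + 1)*(q + 7)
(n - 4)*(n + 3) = n^2 - n - 12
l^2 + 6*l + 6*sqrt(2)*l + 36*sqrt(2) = (l + 6)*(l + 6*sqrt(2))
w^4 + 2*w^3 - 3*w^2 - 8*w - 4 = (w - 2)*(w + 1)^2*(w + 2)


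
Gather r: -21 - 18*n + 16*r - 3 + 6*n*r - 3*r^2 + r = -18*n - 3*r^2 + r*(6*n + 17) - 24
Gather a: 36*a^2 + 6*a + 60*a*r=36*a^2 + a*(60*r + 6)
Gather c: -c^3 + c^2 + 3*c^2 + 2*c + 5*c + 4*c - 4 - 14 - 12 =-c^3 + 4*c^2 + 11*c - 30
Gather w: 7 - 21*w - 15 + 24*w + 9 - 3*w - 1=0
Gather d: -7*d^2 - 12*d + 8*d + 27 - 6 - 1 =-7*d^2 - 4*d + 20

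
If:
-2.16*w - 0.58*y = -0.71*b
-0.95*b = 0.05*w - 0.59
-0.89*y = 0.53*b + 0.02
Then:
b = 0.61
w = 0.30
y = -0.38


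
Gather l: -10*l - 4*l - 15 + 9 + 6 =-14*l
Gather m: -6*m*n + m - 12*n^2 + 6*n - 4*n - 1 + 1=m*(1 - 6*n) - 12*n^2 + 2*n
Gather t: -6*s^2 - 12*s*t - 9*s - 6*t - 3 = -6*s^2 - 9*s + t*(-12*s - 6) - 3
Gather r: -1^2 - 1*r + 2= 1 - r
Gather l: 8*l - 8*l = 0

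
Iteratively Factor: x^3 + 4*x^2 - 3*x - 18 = (x + 3)*(x^2 + x - 6) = (x + 3)^2*(x - 2)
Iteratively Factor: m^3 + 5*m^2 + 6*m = (m + 3)*(m^2 + 2*m) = (m + 2)*(m + 3)*(m)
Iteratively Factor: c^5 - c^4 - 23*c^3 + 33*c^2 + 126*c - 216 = (c + 4)*(c^4 - 5*c^3 - 3*c^2 + 45*c - 54) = (c + 3)*(c + 4)*(c^3 - 8*c^2 + 21*c - 18) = (c - 3)*(c + 3)*(c + 4)*(c^2 - 5*c + 6) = (c - 3)*(c - 2)*(c + 3)*(c + 4)*(c - 3)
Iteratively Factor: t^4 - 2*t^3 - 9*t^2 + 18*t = (t - 2)*(t^3 - 9*t) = (t - 2)*(t + 3)*(t^2 - 3*t) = t*(t - 2)*(t + 3)*(t - 3)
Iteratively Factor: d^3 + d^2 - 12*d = (d)*(d^2 + d - 12) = d*(d - 3)*(d + 4)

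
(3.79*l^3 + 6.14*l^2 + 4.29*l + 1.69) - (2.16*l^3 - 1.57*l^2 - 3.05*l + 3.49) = 1.63*l^3 + 7.71*l^2 + 7.34*l - 1.8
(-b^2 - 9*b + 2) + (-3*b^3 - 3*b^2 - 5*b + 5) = -3*b^3 - 4*b^2 - 14*b + 7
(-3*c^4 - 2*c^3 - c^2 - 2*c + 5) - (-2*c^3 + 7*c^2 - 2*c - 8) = -3*c^4 - 8*c^2 + 13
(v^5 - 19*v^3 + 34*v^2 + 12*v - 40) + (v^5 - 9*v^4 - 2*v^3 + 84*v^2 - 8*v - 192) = 2*v^5 - 9*v^4 - 21*v^3 + 118*v^2 + 4*v - 232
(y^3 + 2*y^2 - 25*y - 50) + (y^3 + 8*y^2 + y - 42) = 2*y^3 + 10*y^2 - 24*y - 92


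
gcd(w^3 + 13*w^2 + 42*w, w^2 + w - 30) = w + 6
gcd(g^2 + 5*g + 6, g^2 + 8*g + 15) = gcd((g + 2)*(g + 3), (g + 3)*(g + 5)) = g + 3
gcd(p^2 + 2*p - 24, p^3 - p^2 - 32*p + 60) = p + 6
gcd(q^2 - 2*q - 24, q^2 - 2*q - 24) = q^2 - 2*q - 24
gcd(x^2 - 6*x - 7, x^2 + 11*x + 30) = 1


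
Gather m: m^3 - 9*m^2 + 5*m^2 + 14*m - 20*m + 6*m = m^3 - 4*m^2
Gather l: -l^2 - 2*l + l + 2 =-l^2 - l + 2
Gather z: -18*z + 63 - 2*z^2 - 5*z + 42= -2*z^2 - 23*z + 105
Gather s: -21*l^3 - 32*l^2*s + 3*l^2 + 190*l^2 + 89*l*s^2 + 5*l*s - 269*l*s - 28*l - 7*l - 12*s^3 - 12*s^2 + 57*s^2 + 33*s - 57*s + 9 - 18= -21*l^3 + 193*l^2 - 35*l - 12*s^3 + s^2*(89*l + 45) + s*(-32*l^2 - 264*l - 24) - 9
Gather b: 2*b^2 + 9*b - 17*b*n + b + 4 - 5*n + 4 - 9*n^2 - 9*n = 2*b^2 + b*(10 - 17*n) - 9*n^2 - 14*n + 8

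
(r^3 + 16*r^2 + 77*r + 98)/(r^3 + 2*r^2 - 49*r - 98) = (r + 7)/(r - 7)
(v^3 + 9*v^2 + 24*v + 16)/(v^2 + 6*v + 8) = (v^2 + 5*v + 4)/(v + 2)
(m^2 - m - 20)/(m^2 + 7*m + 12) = (m - 5)/(m + 3)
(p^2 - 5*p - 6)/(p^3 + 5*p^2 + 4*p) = (p - 6)/(p*(p + 4))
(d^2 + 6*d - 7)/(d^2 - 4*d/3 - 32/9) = 9*(-d^2 - 6*d + 7)/(-9*d^2 + 12*d + 32)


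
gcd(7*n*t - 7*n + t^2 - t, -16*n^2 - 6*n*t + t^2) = 1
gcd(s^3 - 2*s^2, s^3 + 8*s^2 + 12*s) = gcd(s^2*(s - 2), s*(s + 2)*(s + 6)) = s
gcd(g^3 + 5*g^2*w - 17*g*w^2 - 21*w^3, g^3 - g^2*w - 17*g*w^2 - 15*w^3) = g + w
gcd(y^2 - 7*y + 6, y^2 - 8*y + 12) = y - 6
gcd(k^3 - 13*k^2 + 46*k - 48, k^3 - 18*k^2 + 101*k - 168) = k^2 - 11*k + 24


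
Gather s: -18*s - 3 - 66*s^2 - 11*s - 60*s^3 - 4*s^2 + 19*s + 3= -60*s^3 - 70*s^2 - 10*s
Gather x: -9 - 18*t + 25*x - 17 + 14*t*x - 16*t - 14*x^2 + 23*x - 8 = -34*t - 14*x^2 + x*(14*t + 48) - 34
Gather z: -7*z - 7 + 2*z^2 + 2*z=2*z^2 - 5*z - 7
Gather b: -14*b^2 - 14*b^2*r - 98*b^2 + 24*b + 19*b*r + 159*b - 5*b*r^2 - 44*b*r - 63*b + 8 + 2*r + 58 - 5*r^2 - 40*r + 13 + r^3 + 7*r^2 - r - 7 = b^2*(-14*r - 112) + b*(-5*r^2 - 25*r + 120) + r^3 + 2*r^2 - 39*r + 72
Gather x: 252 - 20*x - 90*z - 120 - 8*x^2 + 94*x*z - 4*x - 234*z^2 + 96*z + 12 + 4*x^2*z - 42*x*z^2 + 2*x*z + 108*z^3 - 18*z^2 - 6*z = x^2*(4*z - 8) + x*(-42*z^2 + 96*z - 24) + 108*z^3 - 252*z^2 + 144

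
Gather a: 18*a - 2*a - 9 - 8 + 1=16*a - 16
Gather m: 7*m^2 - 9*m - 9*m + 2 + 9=7*m^2 - 18*m + 11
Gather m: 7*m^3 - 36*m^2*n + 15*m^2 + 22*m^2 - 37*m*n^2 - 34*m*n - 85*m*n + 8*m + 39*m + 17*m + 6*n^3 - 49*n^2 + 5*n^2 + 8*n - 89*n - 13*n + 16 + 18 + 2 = 7*m^3 + m^2*(37 - 36*n) + m*(-37*n^2 - 119*n + 64) + 6*n^3 - 44*n^2 - 94*n + 36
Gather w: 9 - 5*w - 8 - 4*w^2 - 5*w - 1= -4*w^2 - 10*w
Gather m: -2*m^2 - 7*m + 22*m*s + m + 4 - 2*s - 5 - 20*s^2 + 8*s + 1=-2*m^2 + m*(22*s - 6) - 20*s^2 + 6*s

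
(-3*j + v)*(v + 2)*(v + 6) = -3*j*v^2 - 24*j*v - 36*j + v^3 + 8*v^2 + 12*v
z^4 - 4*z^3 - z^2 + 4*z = z*(z - 4)*(z - 1)*(z + 1)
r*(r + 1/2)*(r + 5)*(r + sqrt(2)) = r^4 + sqrt(2)*r^3 + 11*r^3/2 + 5*r^2/2 + 11*sqrt(2)*r^2/2 + 5*sqrt(2)*r/2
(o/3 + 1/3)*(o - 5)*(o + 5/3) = o^3/3 - 7*o^2/9 - 35*o/9 - 25/9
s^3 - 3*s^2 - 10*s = s*(s - 5)*(s + 2)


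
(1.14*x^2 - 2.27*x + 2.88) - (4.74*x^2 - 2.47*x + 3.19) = -3.6*x^2 + 0.2*x - 0.31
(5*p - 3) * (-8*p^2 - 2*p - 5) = -40*p^3 + 14*p^2 - 19*p + 15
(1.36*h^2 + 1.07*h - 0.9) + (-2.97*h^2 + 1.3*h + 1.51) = -1.61*h^2 + 2.37*h + 0.61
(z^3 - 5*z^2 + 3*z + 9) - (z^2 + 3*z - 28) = z^3 - 6*z^2 + 37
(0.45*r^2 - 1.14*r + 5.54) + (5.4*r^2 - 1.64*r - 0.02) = 5.85*r^2 - 2.78*r + 5.52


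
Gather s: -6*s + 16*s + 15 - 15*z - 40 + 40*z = 10*s + 25*z - 25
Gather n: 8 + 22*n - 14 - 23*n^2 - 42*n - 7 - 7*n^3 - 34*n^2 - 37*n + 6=-7*n^3 - 57*n^2 - 57*n - 7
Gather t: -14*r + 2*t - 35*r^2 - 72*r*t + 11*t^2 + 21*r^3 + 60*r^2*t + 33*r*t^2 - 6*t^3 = 21*r^3 - 35*r^2 - 14*r - 6*t^3 + t^2*(33*r + 11) + t*(60*r^2 - 72*r + 2)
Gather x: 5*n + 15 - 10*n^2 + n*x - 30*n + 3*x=-10*n^2 - 25*n + x*(n + 3) + 15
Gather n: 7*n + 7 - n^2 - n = -n^2 + 6*n + 7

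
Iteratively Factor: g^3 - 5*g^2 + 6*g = (g - 3)*(g^2 - 2*g) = (g - 3)*(g - 2)*(g)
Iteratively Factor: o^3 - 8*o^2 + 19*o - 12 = (o - 3)*(o^2 - 5*o + 4) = (o - 3)*(o - 1)*(o - 4)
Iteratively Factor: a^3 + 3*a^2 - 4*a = (a - 1)*(a^2 + 4*a) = a*(a - 1)*(a + 4)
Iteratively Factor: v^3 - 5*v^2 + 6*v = (v - 2)*(v^2 - 3*v) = (v - 3)*(v - 2)*(v)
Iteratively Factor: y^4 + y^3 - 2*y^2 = (y)*(y^3 + y^2 - 2*y) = y^2*(y^2 + y - 2) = y^2*(y - 1)*(y + 2)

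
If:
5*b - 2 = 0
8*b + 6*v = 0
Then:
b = 2/5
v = -8/15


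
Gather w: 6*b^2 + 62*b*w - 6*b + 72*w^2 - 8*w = 6*b^2 - 6*b + 72*w^2 + w*(62*b - 8)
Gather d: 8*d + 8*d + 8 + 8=16*d + 16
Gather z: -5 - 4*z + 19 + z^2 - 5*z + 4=z^2 - 9*z + 18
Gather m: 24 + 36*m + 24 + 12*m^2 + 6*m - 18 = 12*m^2 + 42*m + 30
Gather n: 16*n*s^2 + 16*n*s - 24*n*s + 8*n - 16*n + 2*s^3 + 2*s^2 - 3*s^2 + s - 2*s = n*(16*s^2 - 8*s - 8) + 2*s^3 - s^2 - s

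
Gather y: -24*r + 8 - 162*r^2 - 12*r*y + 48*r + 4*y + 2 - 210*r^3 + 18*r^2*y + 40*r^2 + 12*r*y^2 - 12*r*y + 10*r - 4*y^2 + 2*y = -210*r^3 - 122*r^2 + 34*r + y^2*(12*r - 4) + y*(18*r^2 - 24*r + 6) + 10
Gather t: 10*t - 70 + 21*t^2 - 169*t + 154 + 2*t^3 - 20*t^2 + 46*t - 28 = 2*t^3 + t^2 - 113*t + 56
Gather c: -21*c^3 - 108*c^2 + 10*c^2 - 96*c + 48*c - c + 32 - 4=-21*c^3 - 98*c^2 - 49*c + 28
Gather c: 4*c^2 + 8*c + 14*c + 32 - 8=4*c^2 + 22*c + 24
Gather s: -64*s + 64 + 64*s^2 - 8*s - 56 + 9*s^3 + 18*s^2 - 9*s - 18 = 9*s^3 + 82*s^2 - 81*s - 10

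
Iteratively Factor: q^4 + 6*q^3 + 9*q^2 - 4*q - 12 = (q + 3)*(q^3 + 3*q^2 - 4) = (q + 2)*(q + 3)*(q^2 + q - 2) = (q + 2)^2*(q + 3)*(q - 1)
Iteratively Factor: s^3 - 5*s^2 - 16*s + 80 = (s - 4)*(s^2 - s - 20) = (s - 5)*(s - 4)*(s + 4)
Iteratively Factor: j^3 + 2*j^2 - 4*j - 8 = (j - 2)*(j^2 + 4*j + 4) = (j - 2)*(j + 2)*(j + 2)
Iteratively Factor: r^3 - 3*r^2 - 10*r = (r)*(r^2 - 3*r - 10) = r*(r + 2)*(r - 5)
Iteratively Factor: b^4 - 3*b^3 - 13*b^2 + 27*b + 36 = (b + 3)*(b^3 - 6*b^2 + 5*b + 12) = (b - 3)*(b + 3)*(b^2 - 3*b - 4) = (b - 4)*(b - 3)*(b + 3)*(b + 1)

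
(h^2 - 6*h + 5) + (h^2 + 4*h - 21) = 2*h^2 - 2*h - 16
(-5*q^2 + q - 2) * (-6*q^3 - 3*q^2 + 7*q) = 30*q^5 + 9*q^4 - 26*q^3 + 13*q^2 - 14*q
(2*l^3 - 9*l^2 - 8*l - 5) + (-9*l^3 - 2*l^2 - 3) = -7*l^3 - 11*l^2 - 8*l - 8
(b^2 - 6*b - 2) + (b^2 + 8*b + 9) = 2*b^2 + 2*b + 7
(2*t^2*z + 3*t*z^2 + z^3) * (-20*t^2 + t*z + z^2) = -40*t^4*z - 58*t^3*z^2 - 15*t^2*z^3 + 4*t*z^4 + z^5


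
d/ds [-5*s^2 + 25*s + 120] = 25 - 10*s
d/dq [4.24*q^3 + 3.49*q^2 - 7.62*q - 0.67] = 12.72*q^2 + 6.98*q - 7.62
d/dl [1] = 0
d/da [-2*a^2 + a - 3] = 1 - 4*a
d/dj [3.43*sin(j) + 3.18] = 3.43*cos(j)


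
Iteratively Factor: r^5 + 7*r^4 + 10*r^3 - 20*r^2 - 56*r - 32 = (r + 2)*(r^4 + 5*r^3 - 20*r - 16) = (r + 1)*(r + 2)*(r^3 + 4*r^2 - 4*r - 16) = (r - 2)*(r + 1)*(r + 2)*(r^2 + 6*r + 8) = (r - 2)*(r + 1)*(r + 2)*(r + 4)*(r + 2)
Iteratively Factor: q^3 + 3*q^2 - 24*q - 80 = (q - 5)*(q^2 + 8*q + 16) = (q - 5)*(q + 4)*(q + 4)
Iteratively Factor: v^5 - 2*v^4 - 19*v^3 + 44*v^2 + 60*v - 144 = (v - 3)*(v^4 + v^3 - 16*v^2 - 4*v + 48) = (v - 3)*(v + 2)*(v^3 - v^2 - 14*v + 24) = (v - 3)^2*(v + 2)*(v^2 + 2*v - 8) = (v - 3)^2*(v + 2)*(v + 4)*(v - 2)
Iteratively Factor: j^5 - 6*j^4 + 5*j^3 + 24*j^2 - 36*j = (j - 3)*(j^4 - 3*j^3 - 4*j^2 + 12*j) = (j - 3)^2*(j^3 - 4*j) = (j - 3)^2*(j - 2)*(j^2 + 2*j) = j*(j - 3)^2*(j - 2)*(j + 2)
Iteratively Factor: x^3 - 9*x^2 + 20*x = (x - 4)*(x^2 - 5*x) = (x - 5)*(x - 4)*(x)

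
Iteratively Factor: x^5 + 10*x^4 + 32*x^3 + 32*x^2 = (x + 4)*(x^4 + 6*x^3 + 8*x^2) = (x + 4)^2*(x^3 + 2*x^2) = (x + 2)*(x + 4)^2*(x^2) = x*(x + 2)*(x + 4)^2*(x)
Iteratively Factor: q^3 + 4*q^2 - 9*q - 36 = (q - 3)*(q^2 + 7*q + 12) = (q - 3)*(q + 4)*(q + 3)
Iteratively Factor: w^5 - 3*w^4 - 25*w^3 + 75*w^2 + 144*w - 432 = (w + 3)*(w^4 - 6*w^3 - 7*w^2 + 96*w - 144) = (w - 4)*(w + 3)*(w^3 - 2*w^2 - 15*w + 36) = (w - 4)*(w - 3)*(w + 3)*(w^2 + w - 12) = (w - 4)*(w - 3)^2*(w + 3)*(w + 4)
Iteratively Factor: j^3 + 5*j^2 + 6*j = (j + 2)*(j^2 + 3*j) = (j + 2)*(j + 3)*(j)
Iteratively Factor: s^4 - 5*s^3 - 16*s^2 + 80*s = (s - 4)*(s^3 - s^2 - 20*s) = s*(s - 4)*(s^2 - s - 20) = s*(s - 5)*(s - 4)*(s + 4)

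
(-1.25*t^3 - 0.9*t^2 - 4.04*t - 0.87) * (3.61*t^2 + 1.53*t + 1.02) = -4.5125*t^5 - 5.1615*t^4 - 17.2364*t^3 - 10.2399*t^2 - 5.4519*t - 0.8874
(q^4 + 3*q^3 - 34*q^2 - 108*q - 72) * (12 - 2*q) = -2*q^5 + 6*q^4 + 104*q^3 - 192*q^2 - 1152*q - 864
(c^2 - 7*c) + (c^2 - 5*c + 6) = 2*c^2 - 12*c + 6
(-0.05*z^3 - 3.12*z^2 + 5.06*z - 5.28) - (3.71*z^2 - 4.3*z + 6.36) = -0.05*z^3 - 6.83*z^2 + 9.36*z - 11.64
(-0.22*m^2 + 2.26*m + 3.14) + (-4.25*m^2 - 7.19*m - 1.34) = -4.47*m^2 - 4.93*m + 1.8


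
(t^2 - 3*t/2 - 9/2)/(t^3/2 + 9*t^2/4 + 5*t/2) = 2*(2*t^2 - 3*t - 9)/(t*(2*t^2 + 9*t + 10))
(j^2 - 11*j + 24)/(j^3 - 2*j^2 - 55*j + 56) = (j - 3)/(j^2 + 6*j - 7)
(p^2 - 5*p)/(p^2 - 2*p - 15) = p/(p + 3)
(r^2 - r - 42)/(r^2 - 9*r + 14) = (r + 6)/(r - 2)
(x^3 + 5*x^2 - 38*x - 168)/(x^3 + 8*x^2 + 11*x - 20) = (x^2 + x - 42)/(x^2 + 4*x - 5)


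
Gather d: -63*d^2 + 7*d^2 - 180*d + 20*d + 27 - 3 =-56*d^2 - 160*d + 24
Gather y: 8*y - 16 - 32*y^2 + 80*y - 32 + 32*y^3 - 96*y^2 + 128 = 32*y^3 - 128*y^2 + 88*y + 80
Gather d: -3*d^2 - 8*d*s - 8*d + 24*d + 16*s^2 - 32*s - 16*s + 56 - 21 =-3*d^2 + d*(16 - 8*s) + 16*s^2 - 48*s + 35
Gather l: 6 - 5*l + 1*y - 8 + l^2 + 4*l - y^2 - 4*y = l^2 - l - y^2 - 3*y - 2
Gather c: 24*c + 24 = 24*c + 24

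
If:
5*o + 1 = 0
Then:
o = -1/5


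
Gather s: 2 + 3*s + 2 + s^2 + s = s^2 + 4*s + 4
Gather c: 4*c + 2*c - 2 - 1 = 6*c - 3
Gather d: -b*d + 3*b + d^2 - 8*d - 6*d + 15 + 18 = 3*b + d^2 + d*(-b - 14) + 33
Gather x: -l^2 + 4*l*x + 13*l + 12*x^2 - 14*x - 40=-l^2 + 13*l + 12*x^2 + x*(4*l - 14) - 40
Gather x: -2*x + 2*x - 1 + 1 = 0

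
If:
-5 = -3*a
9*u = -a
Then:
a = 5/3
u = -5/27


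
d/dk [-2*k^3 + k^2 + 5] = 2*k*(1 - 3*k)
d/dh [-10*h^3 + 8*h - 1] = 8 - 30*h^2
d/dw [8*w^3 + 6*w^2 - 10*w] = 24*w^2 + 12*w - 10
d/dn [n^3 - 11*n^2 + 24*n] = 3*n^2 - 22*n + 24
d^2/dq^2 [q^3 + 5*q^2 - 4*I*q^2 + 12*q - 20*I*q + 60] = 6*q + 10 - 8*I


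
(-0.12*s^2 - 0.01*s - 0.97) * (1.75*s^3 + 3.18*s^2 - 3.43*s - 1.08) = -0.21*s^5 - 0.3991*s^4 - 1.3177*s^3 - 2.9207*s^2 + 3.3379*s + 1.0476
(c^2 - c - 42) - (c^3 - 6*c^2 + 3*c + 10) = -c^3 + 7*c^2 - 4*c - 52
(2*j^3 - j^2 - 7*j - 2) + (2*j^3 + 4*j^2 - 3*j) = 4*j^3 + 3*j^2 - 10*j - 2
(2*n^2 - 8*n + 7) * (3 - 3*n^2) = -6*n^4 + 24*n^3 - 15*n^2 - 24*n + 21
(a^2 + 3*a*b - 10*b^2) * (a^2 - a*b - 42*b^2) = a^4 + 2*a^3*b - 55*a^2*b^2 - 116*a*b^3 + 420*b^4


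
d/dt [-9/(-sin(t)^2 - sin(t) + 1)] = -9*(2*sin(t) + 1)*cos(t)/(sin(t) - cos(t)^2)^2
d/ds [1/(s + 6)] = -1/(s + 6)^2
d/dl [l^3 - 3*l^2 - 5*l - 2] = 3*l^2 - 6*l - 5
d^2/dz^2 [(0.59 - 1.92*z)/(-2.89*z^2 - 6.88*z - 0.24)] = ((1.92*z - 0.59)*(5.78*z + 6.88)*(11.56*z + 13.76) - (33.2928*z + 23.009)*(2.89*z^2 + 6.88*z + 0.24))/(2.89*z^2 + 6.88*z + 0.24)^3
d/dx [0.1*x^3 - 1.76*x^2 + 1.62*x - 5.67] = 0.3*x^2 - 3.52*x + 1.62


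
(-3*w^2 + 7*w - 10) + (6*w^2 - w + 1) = 3*w^2 + 6*w - 9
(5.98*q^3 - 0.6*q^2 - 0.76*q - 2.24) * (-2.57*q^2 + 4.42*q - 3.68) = -15.3686*q^5 + 27.9736*q^4 - 22.7052*q^3 + 4.6056*q^2 - 7.104*q + 8.2432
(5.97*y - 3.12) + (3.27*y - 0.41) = 9.24*y - 3.53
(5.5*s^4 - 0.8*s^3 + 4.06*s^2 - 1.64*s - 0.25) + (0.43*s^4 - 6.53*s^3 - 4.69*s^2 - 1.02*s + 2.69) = 5.93*s^4 - 7.33*s^3 - 0.630000000000001*s^2 - 2.66*s + 2.44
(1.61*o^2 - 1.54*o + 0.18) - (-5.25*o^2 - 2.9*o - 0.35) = 6.86*o^2 + 1.36*o + 0.53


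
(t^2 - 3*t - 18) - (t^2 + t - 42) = 24 - 4*t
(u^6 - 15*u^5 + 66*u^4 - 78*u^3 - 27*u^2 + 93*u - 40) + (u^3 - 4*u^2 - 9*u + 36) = u^6 - 15*u^5 + 66*u^4 - 77*u^3 - 31*u^2 + 84*u - 4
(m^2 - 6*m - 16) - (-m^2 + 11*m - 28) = 2*m^2 - 17*m + 12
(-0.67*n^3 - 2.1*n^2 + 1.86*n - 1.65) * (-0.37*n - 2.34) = 0.2479*n^4 + 2.3448*n^3 + 4.2258*n^2 - 3.7419*n + 3.861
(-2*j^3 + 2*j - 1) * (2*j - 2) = -4*j^4 + 4*j^3 + 4*j^2 - 6*j + 2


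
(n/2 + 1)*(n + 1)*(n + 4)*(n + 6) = n^4/2 + 13*n^3/2 + 28*n^2 + 46*n + 24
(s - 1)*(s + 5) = s^2 + 4*s - 5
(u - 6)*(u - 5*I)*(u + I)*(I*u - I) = I*u^4 + 4*u^3 - 7*I*u^3 - 28*u^2 + 11*I*u^2 + 24*u - 35*I*u + 30*I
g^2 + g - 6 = (g - 2)*(g + 3)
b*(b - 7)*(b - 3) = b^3 - 10*b^2 + 21*b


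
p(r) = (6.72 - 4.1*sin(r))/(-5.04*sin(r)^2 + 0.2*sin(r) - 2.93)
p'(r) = (6.72 - 4.1*sin(r))*(10.08*sin(r)*cos(r) - 0.2*cos(r))/(-5.04*sin(r)^2 + 0.2*sin(r) - 2.93)^2 - 4.1*cos(r)/(-5.04*sin(r)^2 + 0.2*sin(r) - 2.93)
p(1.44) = -0.35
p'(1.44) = 0.13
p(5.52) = -1.74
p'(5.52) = -1.11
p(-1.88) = -1.38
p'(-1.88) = 0.37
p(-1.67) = -1.33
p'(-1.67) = 0.12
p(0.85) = -0.65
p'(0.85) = 1.04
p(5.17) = -1.45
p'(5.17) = -0.57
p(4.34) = -1.41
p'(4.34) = 0.46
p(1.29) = -0.38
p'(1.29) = 0.29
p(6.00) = -2.33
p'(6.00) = -0.83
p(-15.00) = -1.81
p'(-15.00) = 1.19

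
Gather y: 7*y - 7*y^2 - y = -7*y^2 + 6*y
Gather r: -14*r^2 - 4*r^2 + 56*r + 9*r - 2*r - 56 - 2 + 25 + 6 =-18*r^2 + 63*r - 27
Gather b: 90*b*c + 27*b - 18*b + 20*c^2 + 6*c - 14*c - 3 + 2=b*(90*c + 9) + 20*c^2 - 8*c - 1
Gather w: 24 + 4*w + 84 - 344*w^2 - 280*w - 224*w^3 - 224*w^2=-224*w^3 - 568*w^2 - 276*w + 108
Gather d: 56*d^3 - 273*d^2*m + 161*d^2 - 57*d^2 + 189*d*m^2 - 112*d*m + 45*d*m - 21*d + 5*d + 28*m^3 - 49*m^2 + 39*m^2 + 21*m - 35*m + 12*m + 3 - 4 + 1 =56*d^3 + d^2*(104 - 273*m) + d*(189*m^2 - 67*m - 16) + 28*m^3 - 10*m^2 - 2*m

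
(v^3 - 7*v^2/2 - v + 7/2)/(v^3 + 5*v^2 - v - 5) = (v - 7/2)/(v + 5)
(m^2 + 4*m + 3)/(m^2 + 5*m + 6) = (m + 1)/(m + 2)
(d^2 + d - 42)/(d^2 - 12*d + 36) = (d + 7)/(d - 6)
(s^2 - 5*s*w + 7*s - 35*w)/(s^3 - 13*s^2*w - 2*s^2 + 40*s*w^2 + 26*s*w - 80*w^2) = (s + 7)/(s^2 - 8*s*w - 2*s + 16*w)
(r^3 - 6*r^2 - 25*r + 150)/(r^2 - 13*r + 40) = (r^2 - r - 30)/(r - 8)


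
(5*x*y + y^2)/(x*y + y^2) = (5*x + y)/(x + y)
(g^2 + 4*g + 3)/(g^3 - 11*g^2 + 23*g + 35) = (g + 3)/(g^2 - 12*g + 35)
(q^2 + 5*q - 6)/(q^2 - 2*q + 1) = (q + 6)/(q - 1)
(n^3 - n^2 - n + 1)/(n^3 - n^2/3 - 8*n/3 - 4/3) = 3*(n^2 - 2*n + 1)/(3*n^2 - 4*n - 4)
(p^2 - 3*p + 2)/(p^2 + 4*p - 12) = (p - 1)/(p + 6)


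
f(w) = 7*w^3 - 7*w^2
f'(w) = 21*w^2 - 14*w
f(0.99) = -0.07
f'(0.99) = 6.72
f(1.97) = 26.35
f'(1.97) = 53.92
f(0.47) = -0.82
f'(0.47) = -1.94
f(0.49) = -0.86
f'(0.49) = -1.82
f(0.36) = -0.58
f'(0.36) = -2.32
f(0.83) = -0.82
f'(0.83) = 2.85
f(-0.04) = -0.01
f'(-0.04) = 0.59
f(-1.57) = -44.34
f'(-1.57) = 73.74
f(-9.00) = -5670.00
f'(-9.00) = 1827.00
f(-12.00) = -13104.00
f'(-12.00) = 3192.00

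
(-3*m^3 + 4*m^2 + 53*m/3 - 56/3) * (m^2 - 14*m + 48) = -3*m^5 + 46*m^4 - 547*m^3/3 - 74*m^2 + 3328*m/3 - 896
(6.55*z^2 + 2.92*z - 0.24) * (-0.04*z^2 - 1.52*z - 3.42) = -0.262*z^4 - 10.0728*z^3 - 26.8298*z^2 - 9.6216*z + 0.8208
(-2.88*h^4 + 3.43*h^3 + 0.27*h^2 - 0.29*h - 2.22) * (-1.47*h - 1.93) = 4.2336*h^5 + 0.516299999999999*h^4 - 7.0168*h^3 - 0.0948000000000001*h^2 + 3.8231*h + 4.2846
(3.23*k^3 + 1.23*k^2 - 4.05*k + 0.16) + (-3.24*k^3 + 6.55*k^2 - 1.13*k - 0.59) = -0.0100000000000002*k^3 + 7.78*k^2 - 5.18*k - 0.43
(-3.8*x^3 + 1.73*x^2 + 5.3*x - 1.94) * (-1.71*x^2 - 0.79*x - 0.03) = 6.498*x^5 + 0.0436999999999999*x^4 - 10.3157*x^3 - 0.9215*x^2 + 1.3736*x + 0.0582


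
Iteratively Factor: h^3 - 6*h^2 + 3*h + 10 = (h - 2)*(h^2 - 4*h - 5) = (h - 2)*(h + 1)*(h - 5)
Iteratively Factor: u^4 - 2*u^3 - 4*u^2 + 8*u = (u)*(u^3 - 2*u^2 - 4*u + 8) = u*(u - 2)*(u^2 - 4) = u*(u - 2)*(u + 2)*(u - 2)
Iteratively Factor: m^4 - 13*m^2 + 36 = (m - 2)*(m^3 + 2*m^2 - 9*m - 18) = (m - 2)*(m + 2)*(m^2 - 9) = (m - 3)*(m - 2)*(m + 2)*(m + 3)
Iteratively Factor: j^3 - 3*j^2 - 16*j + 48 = (j + 4)*(j^2 - 7*j + 12) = (j - 3)*(j + 4)*(j - 4)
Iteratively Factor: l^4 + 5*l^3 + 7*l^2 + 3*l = (l + 1)*(l^3 + 4*l^2 + 3*l) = (l + 1)*(l + 3)*(l^2 + l) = l*(l + 1)*(l + 3)*(l + 1)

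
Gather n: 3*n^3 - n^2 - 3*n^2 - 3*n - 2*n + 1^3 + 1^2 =3*n^3 - 4*n^2 - 5*n + 2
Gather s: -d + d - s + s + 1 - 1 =0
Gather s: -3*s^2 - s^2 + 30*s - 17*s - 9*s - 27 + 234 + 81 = -4*s^2 + 4*s + 288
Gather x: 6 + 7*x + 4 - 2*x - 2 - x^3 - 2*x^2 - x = -x^3 - 2*x^2 + 4*x + 8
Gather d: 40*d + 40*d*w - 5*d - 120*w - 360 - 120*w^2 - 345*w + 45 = d*(40*w + 35) - 120*w^2 - 465*w - 315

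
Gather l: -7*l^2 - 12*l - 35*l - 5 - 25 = -7*l^2 - 47*l - 30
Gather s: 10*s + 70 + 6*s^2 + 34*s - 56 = 6*s^2 + 44*s + 14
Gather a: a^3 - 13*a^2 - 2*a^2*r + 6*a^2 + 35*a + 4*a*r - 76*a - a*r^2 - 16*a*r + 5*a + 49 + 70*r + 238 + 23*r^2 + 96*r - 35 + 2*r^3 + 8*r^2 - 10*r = a^3 + a^2*(-2*r - 7) + a*(-r^2 - 12*r - 36) + 2*r^3 + 31*r^2 + 156*r + 252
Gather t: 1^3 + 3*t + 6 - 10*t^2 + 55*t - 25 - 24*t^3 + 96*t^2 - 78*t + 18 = -24*t^3 + 86*t^2 - 20*t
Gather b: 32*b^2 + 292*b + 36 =32*b^2 + 292*b + 36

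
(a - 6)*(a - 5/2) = a^2 - 17*a/2 + 15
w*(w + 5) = w^2 + 5*w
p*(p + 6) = p^2 + 6*p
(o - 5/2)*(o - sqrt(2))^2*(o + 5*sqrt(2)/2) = o^4 - 5*o^3/2 + sqrt(2)*o^3/2 - 8*o^2 - 5*sqrt(2)*o^2/4 + 5*sqrt(2)*o + 20*o - 25*sqrt(2)/2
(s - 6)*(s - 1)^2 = s^3 - 8*s^2 + 13*s - 6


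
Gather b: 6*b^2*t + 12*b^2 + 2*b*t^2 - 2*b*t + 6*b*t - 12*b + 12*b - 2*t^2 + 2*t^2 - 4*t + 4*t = b^2*(6*t + 12) + b*(2*t^2 + 4*t)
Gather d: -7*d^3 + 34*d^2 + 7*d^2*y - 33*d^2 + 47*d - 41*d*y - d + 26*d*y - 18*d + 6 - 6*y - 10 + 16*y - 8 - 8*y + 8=-7*d^3 + d^2*(7*y + 1) + d*(28 - 15*y) + 2*y - 4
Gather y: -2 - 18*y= -18*y - 2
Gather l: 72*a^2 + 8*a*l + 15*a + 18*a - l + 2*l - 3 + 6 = 72*a^2 + 33*a + l*(8*a + 1) + 3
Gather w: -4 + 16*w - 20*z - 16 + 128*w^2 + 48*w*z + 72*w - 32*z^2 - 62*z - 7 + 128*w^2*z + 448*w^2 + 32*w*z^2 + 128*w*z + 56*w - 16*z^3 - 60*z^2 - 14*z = w^2*(128*z + 576) + w*(32*z^2 + 176*z + 144) - 16*z^3 - 92*z^2 - 96*z - 27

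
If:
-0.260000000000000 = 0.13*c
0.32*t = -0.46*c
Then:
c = -2.00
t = 2.88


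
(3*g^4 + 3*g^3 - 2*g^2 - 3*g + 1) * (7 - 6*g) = -18*g^5 + 3*g^4 + 33*g^3 + 4*g^2 - 27*g + 7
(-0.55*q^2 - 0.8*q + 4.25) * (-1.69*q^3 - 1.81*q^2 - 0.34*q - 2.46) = 0.9295*q^5 + 2.3475*q^4 - 5.5475*q^3 - 6.0675*q^2 + 0.523*q - 10.455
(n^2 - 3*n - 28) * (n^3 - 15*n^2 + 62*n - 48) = n^5 - 18*n^4 + 79*n^3 + 186*n^2 - 1592*n + 1344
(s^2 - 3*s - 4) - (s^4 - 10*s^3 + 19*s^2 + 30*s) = -s^4 + 10*s^3 - 18*s^2 - 33*s - 4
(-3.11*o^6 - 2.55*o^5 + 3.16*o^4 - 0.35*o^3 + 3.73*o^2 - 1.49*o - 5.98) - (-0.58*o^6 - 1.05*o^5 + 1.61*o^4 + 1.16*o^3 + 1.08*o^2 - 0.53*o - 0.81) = -2.53*o^6 - 1.5*o^5 + 1.55*o^4 - 1.51*o^3 + 2.65*o^2 - 0.96*o - 5.17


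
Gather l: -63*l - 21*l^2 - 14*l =-21*l^2 - 77*l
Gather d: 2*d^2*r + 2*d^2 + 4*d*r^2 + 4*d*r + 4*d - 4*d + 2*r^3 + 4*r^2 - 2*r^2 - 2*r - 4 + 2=d^2*(2*r + 2) + d*(4*r^2 + 4*r) + 2*r^3 + 2*r^2 - 2*r - 2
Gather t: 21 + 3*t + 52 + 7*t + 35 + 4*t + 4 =14*t + 112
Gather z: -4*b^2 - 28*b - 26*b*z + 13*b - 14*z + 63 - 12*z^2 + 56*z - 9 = -4*b^2 - 15*b - 12*z^2 + z*(42 - 26*b) + 54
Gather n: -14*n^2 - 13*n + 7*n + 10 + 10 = -14*n^2 - 6*n + 20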